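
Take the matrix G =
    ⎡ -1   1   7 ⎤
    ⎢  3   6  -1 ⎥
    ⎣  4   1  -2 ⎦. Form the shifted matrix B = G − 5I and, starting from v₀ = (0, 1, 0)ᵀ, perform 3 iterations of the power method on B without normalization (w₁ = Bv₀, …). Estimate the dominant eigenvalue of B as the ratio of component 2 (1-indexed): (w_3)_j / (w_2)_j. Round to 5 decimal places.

μ ≈ 3.66667

B = G − 5I has rows (-6, 1, 7); (3, 1, -1); (4, 1, -7)
w1 = Bv₀ = ((-6)·0 + 1·1 + 7·0; 3·0 + 1·1 + (-1)·0; 4·0 + 1·1 + (-7)·0) = (1, 1, 1)
w2 = Bw1 = ((-6)·1 + 1·1 + 7·1; 3·1 + 1·1 + (-1)·1; 4·1 + 1·1 + (-7)·1) = (2, 3, -2)
w3 = Bw2 = (-23, 11, 25)
Ratio: 11/3 = 3.66667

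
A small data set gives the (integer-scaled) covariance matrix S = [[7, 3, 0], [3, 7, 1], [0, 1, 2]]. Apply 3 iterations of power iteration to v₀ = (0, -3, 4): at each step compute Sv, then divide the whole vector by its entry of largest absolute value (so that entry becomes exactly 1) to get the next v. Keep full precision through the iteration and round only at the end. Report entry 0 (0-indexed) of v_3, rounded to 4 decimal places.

Sv0 = (-9.00000, -17.00000, 5.00000); divide by -17.00000 → v1 = (0.52941, 1.00000, -0.29412)
Sv1 = (6.70588, 8.29412, 0.41176); divide by 8.29412 → v2 = (0.80851, 1.00000, 0.04965)
Sv2 = (8.65957, 9.47518, 1.09929); divide by 9.47518 → v3 = (0.91392, 1.00000, 0.11602)
Requested entry of v3: -1221/-1336 = 0.9139

0.9139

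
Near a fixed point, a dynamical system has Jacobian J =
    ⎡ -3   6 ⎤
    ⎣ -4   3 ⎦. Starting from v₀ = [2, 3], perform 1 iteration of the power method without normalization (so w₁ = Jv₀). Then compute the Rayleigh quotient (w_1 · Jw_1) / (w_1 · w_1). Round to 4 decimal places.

w1 = Jv₀ = ((-3)·2 + 6·3; (-4)·2 + 3·3) = (12, 1)
Jw1 = (-30, -45)
w1·Jw1 = 12·(-30) + 1·(-45) = -405; w1·w1 = 12·12 + 1·1 = 145
λ ≈ -405/145 = -2.7931

λ ≈ -2.7931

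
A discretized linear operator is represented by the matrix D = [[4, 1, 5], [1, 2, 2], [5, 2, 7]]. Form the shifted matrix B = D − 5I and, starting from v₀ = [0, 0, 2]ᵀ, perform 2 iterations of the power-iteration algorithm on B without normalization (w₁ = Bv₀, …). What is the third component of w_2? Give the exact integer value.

B = D − 5I has rows (-1, 1, 5); (1, -3, 2); (5, 2, 2)
w1 = Bv₀ = ((-1)·0 + 1·0 + 5·2; 1·0 + (-3)·0 + 2·2; 5·0 + 2·0 + 2·2) = (10, 4, 4)
w2 = Bw1 = ((-1)·10 + 1·4 + 5·4; 1·10 + (-3)·4 + 2·4; 5·10 + 2·4 + 2·4) = (14, 6, 66)
Requested component of w2: 66

66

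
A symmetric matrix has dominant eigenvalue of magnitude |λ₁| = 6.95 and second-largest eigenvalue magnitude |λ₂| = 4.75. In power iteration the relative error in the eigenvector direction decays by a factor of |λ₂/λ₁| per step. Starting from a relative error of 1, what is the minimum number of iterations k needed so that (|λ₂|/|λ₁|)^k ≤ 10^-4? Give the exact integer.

|λ₂/λ₁| = 4.75/6.95 = 0.68345
Need k ≥ ln(10^-4) / ln(0.68345) = -9.2103 / -0.3806 ≈ 24.200
Smallest integer k satisfying the bound: 25

25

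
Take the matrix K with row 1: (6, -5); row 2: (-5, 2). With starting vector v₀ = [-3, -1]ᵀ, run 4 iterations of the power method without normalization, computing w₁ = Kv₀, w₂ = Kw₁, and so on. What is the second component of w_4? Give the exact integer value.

w1 = Kv₀ = (6·(-3) + (-5)·(-1); (-5)·(-3) + 2·(-1)) = (-13, 13)
w2 = Kw1 = (6·(-13) + (-5)·13; (-5)·(-13) + 2·13) = (-143, 91)
w3 = Kw2 = (-1313, 897)
w4 = Kw3 = (-12363, 8359)
The requested component of w4 is 8359.

8359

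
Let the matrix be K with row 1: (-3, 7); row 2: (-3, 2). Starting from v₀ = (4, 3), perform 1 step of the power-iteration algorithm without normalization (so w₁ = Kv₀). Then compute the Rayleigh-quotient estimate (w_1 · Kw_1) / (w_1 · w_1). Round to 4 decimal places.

-3.3077

w1 = Kv₀ = ((-3)·4 + 7·3; (-3)·4 + 2·3) = (9, -6)
Kw1 = (-69, -39)
w1·Kw1 = 9·(-69) + (-6)·(-39) = -387; w1·w1 = 9·9 + (-6)·(-6) = 117
λ ≈ -387/117 = -3.3077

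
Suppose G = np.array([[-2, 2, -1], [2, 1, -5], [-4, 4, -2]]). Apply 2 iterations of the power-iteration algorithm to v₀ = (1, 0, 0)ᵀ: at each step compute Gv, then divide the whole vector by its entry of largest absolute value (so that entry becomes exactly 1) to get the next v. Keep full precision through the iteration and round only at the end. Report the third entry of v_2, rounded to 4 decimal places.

Gv0 = (-2.00000, 2.00000, -4.00000); divide by -4.00000 → v1 = (0.50000, -0.50000, 1.00000)
Gv1 = (-3.00000, -4.50000, -6.00000); divide by -6.00000 → v2 = (0.50000, 0.75000, 1.00000)
Requested entry of v2: 24/24 = 1.0000

1.0000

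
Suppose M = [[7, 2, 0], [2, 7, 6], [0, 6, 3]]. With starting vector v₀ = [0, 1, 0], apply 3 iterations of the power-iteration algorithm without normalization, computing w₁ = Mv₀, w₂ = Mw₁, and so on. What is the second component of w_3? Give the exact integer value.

w1 = Mv₀ = (7·0 + 2·1 + 0·0; 2·0 + 7·1 + 6·0; 0·0 + 6·1 + 3·0) = (2, 7, 6)
w2 = Mw1 = (7·2 + 2·7 + 0·6; 2·2 + 7·7 + 6·6; 0·2 + 6·7 + 3·6) = (28, 89, 60)
w3 = Mw2 = (374, 1039, 714)
The requested component of w3 is 1039.

1039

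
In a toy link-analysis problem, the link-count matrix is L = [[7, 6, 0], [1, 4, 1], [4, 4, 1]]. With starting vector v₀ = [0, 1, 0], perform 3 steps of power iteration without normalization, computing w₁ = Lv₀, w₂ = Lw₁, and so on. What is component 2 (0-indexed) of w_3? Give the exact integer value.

w1 = Lv₀ = (7·0 + 6·1 + 0·0; 1·0 + 4·1 + 1·0; 4·0 + 4·1 + 1·0) = (6, 4, 4)
w2 = Lw1 = (7·6 + 6·4 + 0·4; 1·6 + 4·4 + 1·4; 4·6 + 4·4 + 1·4) = (66, 26, 44)
w3 = Lw2 = (618, 214, 412)
The requested component of w3 is 412.

412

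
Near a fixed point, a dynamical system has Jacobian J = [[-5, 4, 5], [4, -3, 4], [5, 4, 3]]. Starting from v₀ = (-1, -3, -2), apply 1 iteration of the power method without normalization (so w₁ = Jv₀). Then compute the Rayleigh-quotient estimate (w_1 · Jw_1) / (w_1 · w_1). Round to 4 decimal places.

w1 = Jv₀ = (-17, -3, -23)
Jw1 = (-42, -151, -166)
w1·Jw1 = (-17)·(-42) + (-3)·(-151) + (-23)·(-166) = 4985; w1·w1 = (-17)·(-17) + (-3)·(-3) + (-23)·(-23) = 827
λ ≈ 4985/827 = 6.0278

6.0278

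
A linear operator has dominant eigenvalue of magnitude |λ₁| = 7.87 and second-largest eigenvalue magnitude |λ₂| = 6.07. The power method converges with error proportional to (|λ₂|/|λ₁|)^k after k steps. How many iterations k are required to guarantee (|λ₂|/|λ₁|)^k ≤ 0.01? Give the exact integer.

|λ₂/λ₁| = 6.07/7.87 = 0.77128
Need k ≥ ln(0.01) / ln(0.77128) = -4.6052 / -0.2597 ≈ 17.733
Smallest integer k satisfying the bound: 18

18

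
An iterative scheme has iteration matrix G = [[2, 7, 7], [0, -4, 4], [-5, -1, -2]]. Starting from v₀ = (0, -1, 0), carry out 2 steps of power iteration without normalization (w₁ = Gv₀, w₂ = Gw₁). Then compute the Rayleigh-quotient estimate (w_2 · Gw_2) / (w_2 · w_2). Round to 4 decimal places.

-2.0799

w1 = Gv₀ = (-7, 4, 1)
w2 = Gw1 = (21, -12, 29)
Gw2 = (161, 164, -151)
w2·Gw2 = 21·161 + (-12)·164 + 29·(-151) = -2966; w2·w2 = 21·21 + (-12)·(-12) + 29·29 = 1426
λ ≈ -2966/1426 = -2.0799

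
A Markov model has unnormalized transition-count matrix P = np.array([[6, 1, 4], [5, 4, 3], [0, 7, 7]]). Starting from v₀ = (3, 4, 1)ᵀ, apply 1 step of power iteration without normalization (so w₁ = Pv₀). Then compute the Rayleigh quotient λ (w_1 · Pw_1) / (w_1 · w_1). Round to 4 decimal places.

λ ≈ 12.4629

w1 = Pv₀ = (26, 34, 35)
Pw1 = (330, 371, 483)
w1·Pw1 = 26·330 + 34·371 + 35·483 = 38099; w1·w1 = 26·26 + 34·34 + 35·35 = 3057
λ ≈ 38099/3057 = 12.4629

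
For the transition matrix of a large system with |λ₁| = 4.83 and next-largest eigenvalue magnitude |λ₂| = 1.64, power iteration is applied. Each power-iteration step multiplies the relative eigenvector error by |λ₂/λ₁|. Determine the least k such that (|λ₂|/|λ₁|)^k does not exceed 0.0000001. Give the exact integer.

15

|λ₂/λ₁| = 1.64/4.83 = 0.33954
Need k ≥ ln(0.0000001) / ln(0.33954) = -16.1181 / -1.0802 ≈ 14.922
Smallest integer k satisfying the bound: 15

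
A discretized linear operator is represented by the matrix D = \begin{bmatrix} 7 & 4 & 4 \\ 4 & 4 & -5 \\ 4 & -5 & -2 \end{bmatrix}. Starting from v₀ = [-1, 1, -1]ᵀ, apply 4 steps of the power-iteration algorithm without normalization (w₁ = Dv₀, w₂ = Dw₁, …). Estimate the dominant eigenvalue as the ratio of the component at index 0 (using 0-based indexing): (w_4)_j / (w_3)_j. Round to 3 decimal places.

w1 = Dv₀ = (-7, 5, -7)
w2 = Dw1 = (-57, 27, -39)
w3 = Dw2 = (-447, 75, -285)
w4 = Dw3 = (-3969, -63, -1593)
Ratio at component: -3969 / -447 = 8.879

λ ≈ 8.879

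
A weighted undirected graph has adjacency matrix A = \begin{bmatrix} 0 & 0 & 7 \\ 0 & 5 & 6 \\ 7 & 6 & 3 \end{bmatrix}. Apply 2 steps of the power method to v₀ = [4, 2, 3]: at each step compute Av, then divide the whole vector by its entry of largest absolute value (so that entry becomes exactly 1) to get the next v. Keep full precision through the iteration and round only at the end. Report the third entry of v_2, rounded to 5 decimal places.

Av0 = (21.000000, 28.000000, 49.000000); divide by 49.000000 → v1 = (0.428571, 0.571429, 1.000000)
Av1 = (7.000000, 8.857143, 9.428571); divide by 9.428571 → v2 = (0.742424, 0.939394, 1.000000)
Requested entry of v2: 462/462 = 1.00000

1.00000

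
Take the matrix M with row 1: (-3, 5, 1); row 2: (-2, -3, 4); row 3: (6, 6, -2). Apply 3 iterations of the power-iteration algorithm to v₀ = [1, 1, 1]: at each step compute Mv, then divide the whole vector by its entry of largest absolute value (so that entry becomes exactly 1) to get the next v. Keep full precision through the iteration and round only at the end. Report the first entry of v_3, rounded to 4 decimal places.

Mv0 = (3.00000, -1.00000, 10.00000); divide by 10.00000 → v1 = (0.30000, -0.10000, 1.00000)
Mv1 = (-0.40000, 3.70000, -0.80000); divide by 3.70000 → v2 = (-0.10811, 1.00000, -0.21622)
Mv2 = (5.10811, -3.64865, 5.78378); divide by 5.78378 → v3 = (0.88318, -0.63084, 1.00000)
Requested entry of v3: 189/214 = 0.8832

0.8832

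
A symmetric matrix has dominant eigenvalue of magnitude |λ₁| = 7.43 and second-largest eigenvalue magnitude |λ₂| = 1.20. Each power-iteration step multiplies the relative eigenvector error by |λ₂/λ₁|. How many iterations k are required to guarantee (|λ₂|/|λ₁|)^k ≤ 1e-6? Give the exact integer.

|λ₂/λ₁| = 1.20/7.43 = 0.16151
Need k ≥ ln(1e-6) / ln(0.16151) = -13.8155 / -1.8232 ≈ 7.578
Smallest integer k satisfying the bound: 8

8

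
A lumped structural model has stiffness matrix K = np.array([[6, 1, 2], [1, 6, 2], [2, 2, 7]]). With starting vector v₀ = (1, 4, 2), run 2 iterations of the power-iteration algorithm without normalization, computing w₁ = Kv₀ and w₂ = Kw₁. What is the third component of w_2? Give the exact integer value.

w1 = Kv₀ = (6·1 + 1·4 + 2·2; 1·1 + 6·4 + 2·2; 2·1 + 2·4 + 7·2) = (14, 29, 24)
w2 = Kw1 = (6·14 + 1·29 + 2·24; 1·14 + 6·29 + 2·24; 2·14 + 2·29 + 7·24) = (161, 236, 254)
The requested component of w2 is 254.

254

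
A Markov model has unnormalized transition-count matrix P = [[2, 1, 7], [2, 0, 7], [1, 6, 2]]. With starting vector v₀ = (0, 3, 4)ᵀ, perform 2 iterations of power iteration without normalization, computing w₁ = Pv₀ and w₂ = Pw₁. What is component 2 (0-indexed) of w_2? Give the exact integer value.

251

w1 = Pv₀ = (2·0 + 1·3 + 7·4; 2·0 + 0·3 + 7·4; 1·0 + 6·3 + 2·4) = (31, 28, 26)
w2 = Pw1 = (2·31 + 1·28 + 7·26; 2·31 + 0·28 + 7·26; 1·31 + 6·28 + 2·26) = (272, 244, 251)
The requested component of w2 is 251.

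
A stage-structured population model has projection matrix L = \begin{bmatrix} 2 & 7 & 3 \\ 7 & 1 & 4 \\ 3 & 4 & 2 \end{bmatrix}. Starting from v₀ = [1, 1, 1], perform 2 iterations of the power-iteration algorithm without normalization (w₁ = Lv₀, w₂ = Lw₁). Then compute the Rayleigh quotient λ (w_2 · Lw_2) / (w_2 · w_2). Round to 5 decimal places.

w1 = Lv₀ = (2·1 + 7·1 + 3·1; 7·1 + 1·1 + 4·1; 3·1 + 4·1 + 2·1) = (12, 12, 9)
w2 = Lw1 = (2·12 + 7·12 + 3·9; 7·12 + 1·12 + 4·9; 3·12 + 4·12 + 2·9) = (135, 132, 102)
Lw2 = (1500, 1485, 1137)
w2·Lw2 = 135·1500 + 132·1485 + 102·1137 = 514494; w2·w2 = 135·135 + 132·132 + 102·102 = 46053
λ ≈ 514494/46053 = 11.17178

11.17178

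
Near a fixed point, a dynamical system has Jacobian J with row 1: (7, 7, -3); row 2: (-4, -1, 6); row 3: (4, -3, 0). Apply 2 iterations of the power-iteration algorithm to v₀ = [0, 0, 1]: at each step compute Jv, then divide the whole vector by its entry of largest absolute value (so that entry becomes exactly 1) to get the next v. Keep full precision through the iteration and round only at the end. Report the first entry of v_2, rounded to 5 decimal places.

-0.70000

Jv0 = (-3.000000, 6.000000, 0.000000); divide by 6.000000 → v1 = (-0.500000, 1.000000, 0.000000)
Jv1 = (3.500000, 1.000000, -5.000000); divide by -5.000000 → v2 = (-0.700000, -0.200000, 1.000000)
Requested entry of v2: 21/-30 = -0.70000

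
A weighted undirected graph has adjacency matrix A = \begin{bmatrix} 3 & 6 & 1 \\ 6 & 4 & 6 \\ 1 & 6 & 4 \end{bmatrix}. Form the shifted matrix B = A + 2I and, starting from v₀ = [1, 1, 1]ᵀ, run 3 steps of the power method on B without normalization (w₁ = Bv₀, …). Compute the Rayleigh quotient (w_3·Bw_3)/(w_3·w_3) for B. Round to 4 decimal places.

14.7515

B = A + 2I has rows (5, 6, 1); (6, 6, 6); (1, 6, 6)
w1 = Bv₀ = (5·1 + 6·1 + 1·1; 6·1 + 6·1 + 6·1; 1·1 + 6·1 + 6·1) = (12, 18, 13)
w2 = Bw1 = (5·12 + 6·18 + 1·13; 6·12 + 6·18 + 6·13; 1·12 + 6·18 + 6·13) = (181, 258, 198)
w3 = Bw2 = (2651, 3822, 2917)
Bw3 = (39104, 56340, 43085)
w3·Bw3 = 444675129; w3·w3 = 30144374; μ ≈ 444675129/30144374 = 14.7515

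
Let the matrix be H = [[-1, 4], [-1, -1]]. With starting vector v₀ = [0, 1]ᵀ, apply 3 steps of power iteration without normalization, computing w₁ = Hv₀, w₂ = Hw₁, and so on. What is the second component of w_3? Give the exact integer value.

w1 = Hv₀ = ((-1)·0 + 4·1; (-1)·0 + (-1)·1) = (4, -1)
w2 = Hw1 = ((-1)·4 + 4·(-1); (-1)·4 + (-1)·(-1)) = (-8, -3)
w3 = Hw2 = (-4, 11)
The requested component of w3 is 11.

11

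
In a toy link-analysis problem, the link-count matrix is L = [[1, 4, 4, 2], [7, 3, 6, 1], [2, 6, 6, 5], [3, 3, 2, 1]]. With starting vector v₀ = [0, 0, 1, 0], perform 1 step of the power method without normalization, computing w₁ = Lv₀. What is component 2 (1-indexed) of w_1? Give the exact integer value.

6

w1 = Lv₀ = (1·0 + 4·0 + 4·1 + 2·0; 7·0 + 3·0 + 6·1 + 1·0; 2·0 + 6·0 + 6·1 + 5·0; 3·0 + 3·0 + 2·1 + 1·0) = (4, 6, 6, 2)
The requested component of w1 is 6.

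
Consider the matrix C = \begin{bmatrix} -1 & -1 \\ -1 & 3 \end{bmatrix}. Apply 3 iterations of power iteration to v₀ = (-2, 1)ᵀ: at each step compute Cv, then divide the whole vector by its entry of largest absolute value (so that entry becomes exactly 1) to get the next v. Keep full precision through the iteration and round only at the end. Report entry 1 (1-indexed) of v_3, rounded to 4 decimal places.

-0.1667

Cv0 = (1.00000, 5.00000); divide by 5.00000 → v1 = (0.20000, 1.00000)
Cv1 = (-1.20000, 2.80000); divide by 2.80000 → v2 = (-0.42857, 1.00000)
Cv2 = (-0.57143, 3.42857); divide by 3.42857 → v3 = (-0.16667, 1.00000)
Requested entry of v3: -8/48 = -0.1667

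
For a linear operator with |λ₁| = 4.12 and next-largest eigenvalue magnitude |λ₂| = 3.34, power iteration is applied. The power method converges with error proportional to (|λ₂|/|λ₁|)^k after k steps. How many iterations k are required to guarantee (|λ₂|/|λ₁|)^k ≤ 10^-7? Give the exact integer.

|λ₂/λ₁| = 3.34/4.12 = 0.81068
Need k ≥ ln(10^-7) / ln(0.81068) = -16.1181 / -0.2099 ≈ 76.796
Smallest integer k satisfying the bound: 77

77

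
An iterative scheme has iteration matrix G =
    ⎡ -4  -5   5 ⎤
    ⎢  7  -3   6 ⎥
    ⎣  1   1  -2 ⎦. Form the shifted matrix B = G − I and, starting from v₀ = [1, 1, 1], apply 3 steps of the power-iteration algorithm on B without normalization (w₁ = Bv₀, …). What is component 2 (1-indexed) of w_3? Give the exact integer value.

B = G − I has rows (-5, -5, 5); (7, -4, 6); (1, 1, -3)
w1 = Bv₀ = (-5, 9, -1)
w2 = Bw1 = (-25, -77, 7)
w3 = Bw2 = (545, 175, -123)
Requested component of w3: 175

175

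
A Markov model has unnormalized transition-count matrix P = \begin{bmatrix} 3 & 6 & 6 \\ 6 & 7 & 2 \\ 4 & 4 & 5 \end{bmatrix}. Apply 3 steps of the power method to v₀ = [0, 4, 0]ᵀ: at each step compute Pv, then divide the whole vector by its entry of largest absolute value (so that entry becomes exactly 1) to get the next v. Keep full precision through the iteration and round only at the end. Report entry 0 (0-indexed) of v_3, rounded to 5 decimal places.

Pv0 = (24.000000, 28.000000, 16.000000); divide by 28.000000 → v1 = (0.857143, 1.000000, 0.571429)
Pv1 = (12.000000, 13.285714, 10.285714); divide by 13.285714 → v2 = (0.903226, 1.000000, 0.774194)
Pv2 = (13.354839, 13.967742, 11.483871); divide by 13.967742 → v3 = (0.956120, 1.000000, 0.822171)
Requested entry of v3: 4968/5196 = 0.95612

0.95612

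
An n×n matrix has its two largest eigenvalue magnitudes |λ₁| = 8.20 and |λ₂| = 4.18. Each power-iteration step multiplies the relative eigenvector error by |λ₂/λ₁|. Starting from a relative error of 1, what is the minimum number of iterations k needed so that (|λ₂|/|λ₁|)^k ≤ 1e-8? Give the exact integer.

28

|λ₂/λ₁| = 4.18/8.20 = 0.50976
Need k ≥ ln(1e-8) / ln(0.50976) = -18.4207 / -0.6738 ≈ 27.338
Smallest integer k satisfying the bound: 28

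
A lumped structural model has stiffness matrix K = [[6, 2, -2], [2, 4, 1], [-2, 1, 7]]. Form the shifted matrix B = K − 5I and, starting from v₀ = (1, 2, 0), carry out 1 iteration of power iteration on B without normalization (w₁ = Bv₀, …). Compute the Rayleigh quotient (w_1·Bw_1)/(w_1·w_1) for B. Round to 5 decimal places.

B = K − 5I has rows (1, 2, -2); (2, -1, 1); (-2, 1, 2)
w1 = Bv₀ = (1·1 + 2·2 + (-2)·0; 2·1 + (-1)·2 + 1·0; (-2)·1 + 1·2 + 2·0) = (5, 0, 0)
Bw1 = (5, 10, -10)
w1·Bw1 = 25; w1·w1 = 25; μ ≈ 25/25 = 1.00000

1.00000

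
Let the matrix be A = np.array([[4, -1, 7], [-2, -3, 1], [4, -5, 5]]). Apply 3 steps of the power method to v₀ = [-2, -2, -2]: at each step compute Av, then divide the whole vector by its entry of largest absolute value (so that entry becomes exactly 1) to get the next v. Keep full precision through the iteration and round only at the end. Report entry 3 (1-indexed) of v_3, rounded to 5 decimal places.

0.83099

Av0 = (-20.000000, 8.000000, -8.000000); divide by -20.000000 → v1 = (1.000000, -0.400000, 0.400000)
Av1 = (7.200000, -0.400000, 8.000000); divide by 8.000000 → v2 = (0.900000, -0.050000, 1.000000)
Av2 = (10.650000, -0.650000, 8.850000); divide by 10.650000 → v3 = (1.000000, -0.061033, 0.830986)
Requested entry of v3: -1416/-1704 = 0.83099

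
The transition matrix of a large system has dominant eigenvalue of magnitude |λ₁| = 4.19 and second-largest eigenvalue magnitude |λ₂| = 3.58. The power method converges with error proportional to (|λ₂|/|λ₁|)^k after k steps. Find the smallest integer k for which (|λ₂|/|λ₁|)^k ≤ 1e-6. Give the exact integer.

|λ₂/λ₁| = 3.58/4.19 = 0.85442
Need k ≥ ln(1e-6) / ln(0.85442) = -13.8155 / -0.1573 ≈ 87.808
Smallest integer k satisfying the bound: 88

88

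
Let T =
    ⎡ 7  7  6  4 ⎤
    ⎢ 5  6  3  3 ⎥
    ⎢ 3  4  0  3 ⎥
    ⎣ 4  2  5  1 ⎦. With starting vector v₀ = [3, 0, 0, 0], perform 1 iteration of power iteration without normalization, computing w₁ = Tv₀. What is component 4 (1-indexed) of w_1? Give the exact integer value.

w1 = Tv₀ = (21, 15, 9, 12)
The requested component of w1 is 12.

12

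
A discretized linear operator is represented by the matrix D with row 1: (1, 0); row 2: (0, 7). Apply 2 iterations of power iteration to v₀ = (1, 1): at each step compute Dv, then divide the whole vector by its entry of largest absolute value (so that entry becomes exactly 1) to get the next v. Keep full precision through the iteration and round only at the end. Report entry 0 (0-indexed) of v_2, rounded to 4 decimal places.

0.0204

Dv0 = (1.00000, 7.00000); divide by 7.00000 → v1 = (0.14286, 1.00000)
Dv1 = (0.14286, 7.00000); divide by 7.00000 → v2 = (0.02041, 1.00000)
Requested entry of v2: 1/49 = 0.0204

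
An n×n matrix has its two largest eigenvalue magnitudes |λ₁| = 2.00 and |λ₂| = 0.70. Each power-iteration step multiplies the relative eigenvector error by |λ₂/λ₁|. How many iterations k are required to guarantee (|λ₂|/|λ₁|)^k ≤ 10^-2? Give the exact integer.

5

|λ₂/λ₁| = 0.70/2.00 = 0.35000
Need k ≥ ln(10^-2) / ln(0.35000) = -4.6052 / -1.0498 ≈ 4.387
Smallest integer k satisfying the bound: 5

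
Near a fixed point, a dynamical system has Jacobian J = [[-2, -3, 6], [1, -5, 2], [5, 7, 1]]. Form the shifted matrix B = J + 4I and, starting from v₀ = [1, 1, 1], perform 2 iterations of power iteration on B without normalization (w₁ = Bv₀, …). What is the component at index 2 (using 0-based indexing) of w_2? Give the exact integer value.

B = J + 4I has rows (2, -3, 6); (1, -1, 2); (5, 7, 5)
w1 = Bv₀ = (2·1 + (-3)·1 + 6·1; 1·1 + (-1)·1 + 2·1; 5·1 + 7·1 + 5·1) = (5, 2, 17)
w2 = Bw1 = (2·5 + (-3)·2 + 6·17; 1·5 + (-1)·2 + 2·17; 5·5 + 7·2 + 5·17) = (106, 37, 124)
Requested component of w2: 124

124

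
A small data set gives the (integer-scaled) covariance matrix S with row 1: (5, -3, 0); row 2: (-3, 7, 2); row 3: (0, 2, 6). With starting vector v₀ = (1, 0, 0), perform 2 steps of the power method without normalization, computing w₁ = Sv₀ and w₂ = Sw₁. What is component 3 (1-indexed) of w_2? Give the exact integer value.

-6

w1 = Sv₀ = (5·1 + (-3)·0 + 0·0; (-3)·1 + 7·0 + 2·0; 0·1 + 2·0 + 6·0) = (5, -3, 0)
w2 = Sw1 = (5·5 + (-3)·(-3) + 0·0; (-3)·5 + 7·(-3) + 2·0; 0·5 + 2·(-3) + 6·0) = (34, -36, -6)
The requested component of w2 is -6.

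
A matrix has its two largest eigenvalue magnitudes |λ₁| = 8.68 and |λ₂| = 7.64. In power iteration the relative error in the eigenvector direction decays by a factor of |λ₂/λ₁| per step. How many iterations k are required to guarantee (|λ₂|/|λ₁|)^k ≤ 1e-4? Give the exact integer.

73

|λ₂/λ₁| = 7.64/8.68 = 0.88018
Need k ≥ ln(1e-4) / ln(0.88018) = -9.2103 / -0.1276 ≈ 72.168
Smallest integer k satisfying the bound: 73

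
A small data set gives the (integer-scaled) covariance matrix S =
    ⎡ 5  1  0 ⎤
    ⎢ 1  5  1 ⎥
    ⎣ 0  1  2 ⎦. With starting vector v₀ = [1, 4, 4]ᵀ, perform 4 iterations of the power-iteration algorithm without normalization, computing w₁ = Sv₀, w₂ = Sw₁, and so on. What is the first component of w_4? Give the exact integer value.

3329

w1 = Sv₀ = (9, 25, 12)
w2 = Sw1 = (70, 146, 49)
w3 = Sw2 = (496, 849, 244)
w4 = Sw3 = (3329, 4985, 1337)
The requested component of w4 is 3329.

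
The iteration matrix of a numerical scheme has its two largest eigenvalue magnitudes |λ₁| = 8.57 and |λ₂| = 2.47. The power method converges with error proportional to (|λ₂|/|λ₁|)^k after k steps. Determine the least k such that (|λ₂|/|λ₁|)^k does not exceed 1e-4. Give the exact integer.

8

|λ₂/λ₁| = 2.47/8.57 = 0.28821
Need k ≥ ln(1e-4) / ln(0.28821) = -9.2103 / -1.2440 ≈ 7.404
Smallest integer k satisfying the bound: 8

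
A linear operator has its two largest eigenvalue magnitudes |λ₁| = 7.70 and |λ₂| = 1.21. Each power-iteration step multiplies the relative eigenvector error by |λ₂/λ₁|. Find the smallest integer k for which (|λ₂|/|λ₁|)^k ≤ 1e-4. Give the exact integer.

5

|λ₂/λ₁| = 1.21/7.70 = 0.15714
Need k ≥ ln(1e-4) / ln(0.15714) = -9.2103 / -1.8506 ≈ 4.977
Smallest integer k satisfying the bound: 5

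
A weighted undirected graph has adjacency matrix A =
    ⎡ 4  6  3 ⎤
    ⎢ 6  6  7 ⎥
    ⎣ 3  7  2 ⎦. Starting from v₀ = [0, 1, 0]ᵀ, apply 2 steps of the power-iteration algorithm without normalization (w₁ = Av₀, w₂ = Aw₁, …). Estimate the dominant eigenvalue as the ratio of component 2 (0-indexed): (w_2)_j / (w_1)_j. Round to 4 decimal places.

λ ≈ 10.5714

w1 = Av₀ = (6, 6, 7)
w2 = Aw1 = (81, 121, 74)
Ratio at component: 74 / 7 = 10.5714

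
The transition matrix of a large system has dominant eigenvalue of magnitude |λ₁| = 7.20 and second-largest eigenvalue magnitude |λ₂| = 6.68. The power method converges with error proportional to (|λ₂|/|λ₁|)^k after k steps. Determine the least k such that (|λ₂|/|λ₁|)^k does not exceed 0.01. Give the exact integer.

62

|λ₂/λ₁| = 6.68/7.20 = 0.92778
Need k ≥ ln(0.01) / ln(0.92778) = -4.6052 / -0.0750 ≈ 61.433
Smallest integer k satisfying the bound: 62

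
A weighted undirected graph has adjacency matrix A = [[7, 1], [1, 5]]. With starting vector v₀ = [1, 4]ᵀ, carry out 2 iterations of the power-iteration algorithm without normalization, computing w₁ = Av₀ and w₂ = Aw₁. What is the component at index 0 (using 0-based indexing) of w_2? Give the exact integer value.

w1 = Av₀ = (11, 21)
w2 = Aw1 = (98, 116)
The requested component of w2 is 98.

98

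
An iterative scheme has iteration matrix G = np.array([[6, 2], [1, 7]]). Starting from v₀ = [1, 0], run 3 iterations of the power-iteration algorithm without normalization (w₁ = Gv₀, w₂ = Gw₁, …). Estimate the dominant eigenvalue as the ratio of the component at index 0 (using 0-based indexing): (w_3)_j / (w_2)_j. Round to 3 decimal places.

6.684

w1 = Gv₀ = (6·1 + 2·0; 1·1 + 7·0) = (6, 1)
w2 = Gw1 = (6·6 + 2·1; 1·6 + 7·1) = (38, 13)
w3 = Gw2 = (254, 129)
Ratio at component: 254 / 38 = 6.684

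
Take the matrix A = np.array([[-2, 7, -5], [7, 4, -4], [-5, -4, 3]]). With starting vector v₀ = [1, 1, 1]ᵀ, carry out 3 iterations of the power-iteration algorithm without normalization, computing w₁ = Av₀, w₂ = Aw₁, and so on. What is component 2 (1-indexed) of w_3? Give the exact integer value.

945

w1 = Av₀ = ((-2)·1 + 7·1 + (-5)·1; 7·1 + 4·1 + (-4)·1; (-5)·1 + (-4)·1 + 3·1) = (0, 7, -6)
w2 = Aw1 = ((-2)·0 + 7·7 + (-5)·(-6); 7·0 + 4·7 + (-4)·(-6); (-5)·0 + (-4)·7 + 3·(-6)) = (79, 52, -46)
w3 = Aw2 = (436, 945, -741)
The requested component of w3 is 945.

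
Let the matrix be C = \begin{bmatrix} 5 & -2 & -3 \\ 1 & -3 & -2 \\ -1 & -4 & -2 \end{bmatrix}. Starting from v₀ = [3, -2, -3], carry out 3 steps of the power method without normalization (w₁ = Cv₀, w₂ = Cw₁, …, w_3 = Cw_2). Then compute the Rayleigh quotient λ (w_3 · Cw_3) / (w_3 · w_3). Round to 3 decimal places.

w1 = Cv₀ = (28, 15, 11)
w2 = Cw1 = (77, -39, -110)
w3 = Cw2 = (793, 414, 299)
Cw3 = (2240, -1047, -3047)
w3·Cw3 = 793·2240 + 414·(-1047) + 299·(-3047) = 431809; w3·w3 = 793·793 + 414·414 + 299·299 = 889646
λ ≈ 431809/889646 = 0.485

0.485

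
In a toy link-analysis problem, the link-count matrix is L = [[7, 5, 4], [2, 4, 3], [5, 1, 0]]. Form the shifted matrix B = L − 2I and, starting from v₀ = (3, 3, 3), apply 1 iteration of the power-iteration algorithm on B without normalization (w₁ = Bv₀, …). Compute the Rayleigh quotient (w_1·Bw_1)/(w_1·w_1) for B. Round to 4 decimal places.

B = L − 2I has rows (5, 5, 4); (2, 2, 3); (5, 1, -2)
w1 = Bv₀ = (5·3 + 5·3 + 4·3; 2·3 + 2·3 + 3·3; 5·3 + 1·3 + (-2)·3) = (42, 21, 12)
Bw1 = (363, 162, 207)
w1·Bw1 = 21132; w1·w1 = 2349; μ ≈ 21132/2349 = 8.9962

8.9962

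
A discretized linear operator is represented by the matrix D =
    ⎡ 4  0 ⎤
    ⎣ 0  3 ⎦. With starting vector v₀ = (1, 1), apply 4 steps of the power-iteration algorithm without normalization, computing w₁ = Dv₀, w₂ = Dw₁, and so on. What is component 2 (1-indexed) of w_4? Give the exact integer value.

81

w1 = Dv₀ = (4, 3)
w2 = Dw1 = (16, 9)
w3 = Dw2 = (64, 27)
w4 = Dw3 = (256, 81)
The requested component of w4 is 81.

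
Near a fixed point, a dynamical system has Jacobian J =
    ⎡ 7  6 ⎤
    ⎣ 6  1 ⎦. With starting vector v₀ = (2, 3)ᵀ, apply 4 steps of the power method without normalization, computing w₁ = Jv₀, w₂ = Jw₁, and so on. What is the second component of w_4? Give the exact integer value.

w1 = Jv₀ = (32, 15)
w2 = Jw1 = (314, 207)
w3 = Jw2 = (3440, 2091)
w4 = Jw3 = (36626, 22731)
The requested component of w4 is 22731.

22731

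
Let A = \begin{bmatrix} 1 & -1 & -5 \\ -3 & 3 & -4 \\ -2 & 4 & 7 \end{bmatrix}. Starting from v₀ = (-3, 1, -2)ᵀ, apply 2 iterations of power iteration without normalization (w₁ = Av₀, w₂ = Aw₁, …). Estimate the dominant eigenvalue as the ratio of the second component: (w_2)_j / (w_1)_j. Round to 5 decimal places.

w1 = Av₀ = (1·(-3) + (-1)·1 + (-5)·(-2); (-3)·(-3) + 3·1 + (-4)·(-2); (-2)·(-3) + 4·1 + 7·(-2)) = (6, 20, -4)
w2 = Aw1 = (1·6 + (-1)·20 + (-5)·(-4); (-3)·6 + 3·20 + (-4)·(-4); (-2)·6 + 4·20 + 7·(-4)) = (6, 58, 40)
Ratio at component: 58 / 20 = 2.90000

2.90000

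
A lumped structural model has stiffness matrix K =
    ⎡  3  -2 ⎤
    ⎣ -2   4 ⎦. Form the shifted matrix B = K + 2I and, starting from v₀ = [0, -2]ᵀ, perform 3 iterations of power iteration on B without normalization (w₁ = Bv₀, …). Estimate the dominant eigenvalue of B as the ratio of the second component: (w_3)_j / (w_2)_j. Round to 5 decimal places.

μ ≈ 7.10000

B = K + 2I has rows (5, -2); (-2, 6)
w1 = Bv₀ = (5·0 + (-2)·(-2); (-2)·0 + 6·(-2)) = (4, -12)
w2 = Bw1 = (5·4 + (-2)·(-12); (-2)·4 + 6·(-12)) = (44, -80)
w3 = Bw2 = (380, -568)
Ratio: -568/-80 = 7.10000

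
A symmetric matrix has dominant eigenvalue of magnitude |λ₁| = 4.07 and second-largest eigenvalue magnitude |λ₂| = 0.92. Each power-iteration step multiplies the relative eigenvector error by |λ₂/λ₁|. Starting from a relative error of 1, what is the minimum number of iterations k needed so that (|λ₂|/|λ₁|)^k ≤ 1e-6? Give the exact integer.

10

|λ₂/λ₁| = 0.92/4.07 = 0.22604
Need k ≥ ln(1e-6) / ln(0.22604) = -13.8155 / -1.4870 ≈ 9.291
Smallest integer k satisfying the bound: 10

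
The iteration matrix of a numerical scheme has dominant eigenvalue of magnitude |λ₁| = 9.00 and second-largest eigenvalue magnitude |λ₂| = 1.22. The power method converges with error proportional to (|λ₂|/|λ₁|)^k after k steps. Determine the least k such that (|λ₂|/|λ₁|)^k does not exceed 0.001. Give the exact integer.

4

|λ₂/λ₁| = 1.22/9.00 = 0.13556
Need k ≥ ln(0.001) / ln(0.13556) = -6.9078 / -1.9984 ≈ 3.457
Smallest integer k satisfying the bound: 4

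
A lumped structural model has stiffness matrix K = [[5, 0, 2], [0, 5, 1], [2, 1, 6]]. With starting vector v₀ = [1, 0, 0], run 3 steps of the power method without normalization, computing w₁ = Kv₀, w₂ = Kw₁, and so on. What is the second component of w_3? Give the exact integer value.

32

w1 = Kv₀ = (5, 0, 2)
w2 = Kw1 = (29, 2, 22)
w3 = Kw2 = (189, 32, 192)
The requested component of w3 is 32.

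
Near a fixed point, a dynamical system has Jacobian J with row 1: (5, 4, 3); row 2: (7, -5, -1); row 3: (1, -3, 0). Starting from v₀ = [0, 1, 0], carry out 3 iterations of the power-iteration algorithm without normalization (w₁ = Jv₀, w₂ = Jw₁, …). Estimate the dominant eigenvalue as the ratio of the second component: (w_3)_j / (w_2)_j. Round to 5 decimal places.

λ ≈ -6.46429

w1 = Jv₀ = (5·0 + 4·1 + 3·0; 7·0 + (-5)·1 + (-1)·0; 1·0 + (-3)·1 + 0·0) = (4, -5, -3)
w2 = Jw1 = (5·4 + 4·(-5) + 3·(-3); 7·4 + (-5)·(-5) + (-1)·(-3); 1·4 + (-3)·(-5) + 0·(-3)) = (-9, 56, 19)
w3 = Jw2 = (236, -362, -177)
Ratio at component: -362 / 56 = -6.46429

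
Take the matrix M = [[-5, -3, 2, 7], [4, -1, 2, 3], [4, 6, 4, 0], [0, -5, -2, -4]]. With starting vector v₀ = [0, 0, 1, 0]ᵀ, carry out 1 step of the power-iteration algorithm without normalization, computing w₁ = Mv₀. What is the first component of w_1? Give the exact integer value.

w1 = Mv₀ = (2, 2, 4, -2)
The requested component of w1 is 2.

2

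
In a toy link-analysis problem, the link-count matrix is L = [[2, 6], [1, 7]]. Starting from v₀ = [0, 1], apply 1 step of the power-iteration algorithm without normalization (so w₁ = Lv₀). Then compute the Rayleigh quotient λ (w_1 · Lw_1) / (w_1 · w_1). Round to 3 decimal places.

8.341

w1 = Lv₀ = (6, 7)
Lw1 = (54, 55)
w1·Lw1 = 6·54 + 7·55 = 709; w1·w1 = 6·6 + 7·7 = 85
λ ≈ 709/85 = 8.341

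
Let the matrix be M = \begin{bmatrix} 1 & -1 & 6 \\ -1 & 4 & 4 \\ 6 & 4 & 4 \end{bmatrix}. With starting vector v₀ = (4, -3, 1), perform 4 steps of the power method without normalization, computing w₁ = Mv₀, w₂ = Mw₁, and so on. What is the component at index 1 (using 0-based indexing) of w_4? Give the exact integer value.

4842

w1 = Mv₀ = (1·4 + (-1)·(-3) + 6·1; (-1)·4 + 4·(-3) + 4·1; 6·4 + 4·(-3) + 4·1) = (13, -12, 16)
w2 = Mw1 = (1·13 + (-1)·(-12) + 6·16; (-1)·13 + 4·(-12) + 4·16; 6·13 + 4·(-12) + 4·16) = (121, 3, 94)
w3 = Mw2 = (682, 267, 1114)
w4 = Mw3 = (7099, 4842, 9616)
The requested component of w4 is 4842.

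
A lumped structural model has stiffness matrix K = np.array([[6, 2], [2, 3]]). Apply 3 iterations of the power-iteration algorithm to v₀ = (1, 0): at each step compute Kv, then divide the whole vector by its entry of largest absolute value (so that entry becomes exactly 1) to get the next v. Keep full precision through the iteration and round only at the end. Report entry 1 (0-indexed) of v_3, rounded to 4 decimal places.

Kv0 = (6.00000, 2.00000); divide by 6.00000 → v1 = (1.00000, 0.33333)
Kv1 = (6.66667, 3.00000); divide by 6.66667 → v2 = (1.00000, 0.45000)
Kv2 = (6.90000, 3.35000); divide by 6.90000 → v3 = (1.00000, 0.48551)
Requested entry of v3: 134/276 = 0.4855

0.4855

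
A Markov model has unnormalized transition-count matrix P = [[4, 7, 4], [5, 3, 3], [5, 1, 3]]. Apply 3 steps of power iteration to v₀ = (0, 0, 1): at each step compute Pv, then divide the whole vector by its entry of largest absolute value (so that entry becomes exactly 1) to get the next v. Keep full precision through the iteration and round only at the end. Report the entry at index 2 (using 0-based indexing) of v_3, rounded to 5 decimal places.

0.64237

Pv0 = (4.000000, 3.000000, 3.000000); divide by 4.000000 → v1 = (1.000000, 0.750000, 0.750000)
Pv1 = (12.250000, 9.500000, 8.000000); divide by 12.250000 → v2 = (1.000000, 0.775510, 0.653061)
Pv2 = (12.040816, 9.285714, 7.734694); divide by 12.040816 → v3 = (1.000000, 0.771186, 0.642373)
Requested entry of v3: 379/590 = 0.64237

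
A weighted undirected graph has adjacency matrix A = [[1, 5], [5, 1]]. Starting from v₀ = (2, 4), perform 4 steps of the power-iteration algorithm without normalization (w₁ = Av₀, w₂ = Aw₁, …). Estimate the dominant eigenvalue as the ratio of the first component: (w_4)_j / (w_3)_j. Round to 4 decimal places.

5.1011

w1 = Av₀ = (1·2 + 5·4; 5·2 + 1·4) = (22, 14)
w2 = Aw1 = (1·22 + 5·14; 5·22 + 1·14) = (92, 124)
w3 = Aw2 = (712, 584)
w4 = Aw3 = (3632, 4144)
Ratio at component: 3632 / 712 = 5.1011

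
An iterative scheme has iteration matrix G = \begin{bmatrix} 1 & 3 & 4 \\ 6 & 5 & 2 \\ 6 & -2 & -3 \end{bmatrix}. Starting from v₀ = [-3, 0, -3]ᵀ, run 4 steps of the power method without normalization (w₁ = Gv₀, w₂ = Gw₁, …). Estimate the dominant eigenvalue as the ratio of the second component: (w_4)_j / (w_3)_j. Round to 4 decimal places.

λ ≈ 7.9748

w1 = Gv₀ = (1·(-3) + 3·0 + 4·(-3); 6·(-3) + 5·0 + 2·(-3); 6·(-3) + (-2)·0 + (-3)·(-3)) = (-15, -24, -9)
w2 = Gw1 = (1·(-15) + 3·(-24) + 4·(-9); 6·(-15) + 5·(-24) + 2·(-9); 6·(-15) + (-2)·(-24) + (-3)·(-9)) = (-123, -228, -15)
w3 = Gw2 = (-867, -1908, -237)
w4 = Gw3 = (-7539, -15216, -675)
Ratio at component: -15216 / -1908 = 7.9748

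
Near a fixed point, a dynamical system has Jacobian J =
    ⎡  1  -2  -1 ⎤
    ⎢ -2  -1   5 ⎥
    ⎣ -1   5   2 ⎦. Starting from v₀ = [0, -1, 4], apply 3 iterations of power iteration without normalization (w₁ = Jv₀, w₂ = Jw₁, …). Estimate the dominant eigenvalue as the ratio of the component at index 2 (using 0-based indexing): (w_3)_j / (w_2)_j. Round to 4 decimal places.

2.3274

w1 = Jv₀ = (1·0 + (-2)·(-1) + (-1)·4; (-2)·0 + (-1)·(-1) + 5·4; (-1)·0 + 5·(-1) + 2·4) = (-2, 21, 3)
w2 = Jw1 = (1·(-2) + (-2)·21 + (-1)·3; (-2)·(-2) + (-1)·21 + 5·3; (-1)·(-2) + 5·21 + 2·3) = (-47, -2, 113)
w3 = Jw2 = (-156, 661, 263)
Ratio at component: 263 / 113 = 2.3274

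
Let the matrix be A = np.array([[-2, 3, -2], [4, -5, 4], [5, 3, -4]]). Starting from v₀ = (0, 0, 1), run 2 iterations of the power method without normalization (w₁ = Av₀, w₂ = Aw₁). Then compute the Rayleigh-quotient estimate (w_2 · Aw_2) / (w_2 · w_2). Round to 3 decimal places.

-8.381

w1 = Av₀ = (-2, 4, -4)
w2 = Aw1 = (24, -44, 18)
Aw2 = (-216, 388, -84)
w2·Aw2 = 24·(-216) + (-44)·388 + 18·(-84) = -23768; w2·w2 = 24·24 + (-44)·(-44) + 18·18 = 2836
λ ≈ -23768/2836 = -8.381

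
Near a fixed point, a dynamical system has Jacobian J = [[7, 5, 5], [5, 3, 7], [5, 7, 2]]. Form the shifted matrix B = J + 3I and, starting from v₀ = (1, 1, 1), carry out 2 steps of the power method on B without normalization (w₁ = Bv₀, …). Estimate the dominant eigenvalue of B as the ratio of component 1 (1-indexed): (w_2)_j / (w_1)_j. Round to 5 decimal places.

B = J + 3I has rows (10, 5, 5); (5, 6, 7); (5, 7, 5)
w1 = Bv₀ = (20, 18, 17)
w2 = Bw1 = (375, 327, 311)
Ratio: 375/20 = 18.75000

18.75000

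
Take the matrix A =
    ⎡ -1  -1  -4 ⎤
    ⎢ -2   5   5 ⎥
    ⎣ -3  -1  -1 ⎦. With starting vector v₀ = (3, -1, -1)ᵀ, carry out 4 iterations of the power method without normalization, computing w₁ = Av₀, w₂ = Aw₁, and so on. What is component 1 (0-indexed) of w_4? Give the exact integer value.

w1 = Av₀ = ((-1)·3 + (-1)·(-1) + (-4)·(-1); (-2)·3 + 5·(-1) + 5·(-1); (-3)·3 + (-1)·(-1) + (-1)·(-1)) = (2, -16, -7)
w2 = Aw1 = ((-1)·2 + (-1)·(-16) + (-4)·(-7); (-2)·2 + 5·(-16) + 5·(-7); (-3)·2 + (-1)·(-16) + (-1)·(-7)) = (42, -119, 17)
w3 = Aw2 = (9, -594, -24)
w4 = Aw3 = (681, -3108, 591)
The requested component of w4 is -3108.

-3108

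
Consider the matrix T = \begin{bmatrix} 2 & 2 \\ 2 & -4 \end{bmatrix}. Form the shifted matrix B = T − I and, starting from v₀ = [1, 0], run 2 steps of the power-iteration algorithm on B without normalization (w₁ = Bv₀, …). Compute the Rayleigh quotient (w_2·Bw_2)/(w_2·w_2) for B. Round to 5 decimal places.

B = T − I has rows (1, 2); (2, -5)
w1 = Bv₀ = (1, 2)
w2 = Bw1 = (5, -8)
Bw2 = (-11, 50)
w2·Bw2 = -455; w2·w2 = 89; μ ≈ -455/89 = -5.11236

-5.11236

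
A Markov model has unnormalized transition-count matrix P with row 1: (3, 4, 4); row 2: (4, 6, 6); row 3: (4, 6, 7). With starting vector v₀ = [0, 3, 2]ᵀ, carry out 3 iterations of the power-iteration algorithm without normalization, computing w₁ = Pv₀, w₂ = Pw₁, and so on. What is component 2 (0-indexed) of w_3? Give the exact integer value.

7332

w1 = Pv₀ = (20, 30, 32)
w2 = Pw1 = (308, 452, 484)
w3 = Pw2 = (4668, 6848, 7332)
The requested component of w3 is 7332.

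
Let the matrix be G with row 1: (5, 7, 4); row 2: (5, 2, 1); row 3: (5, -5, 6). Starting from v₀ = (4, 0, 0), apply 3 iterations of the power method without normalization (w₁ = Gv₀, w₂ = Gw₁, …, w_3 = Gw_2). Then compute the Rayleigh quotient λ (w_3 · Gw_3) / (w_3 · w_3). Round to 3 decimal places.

λ ≈ 10.956

w1 = Gv₀ = (20, 20, 20)
w2 = Gw1 = (320, 160, 120)
w3 = Gw2 = (3200, 2040, 1520)
Gw3 = (36360, 21600, 14920)
w3·Gw3 = 3200·36360 + 2040·21600 + 1520·14920 = 183094400; w3·w3 = 3200·3200 + 2040·2040 + 1520·1520 = 16712000
λ ≈ 183094400/16712000 = 10.956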